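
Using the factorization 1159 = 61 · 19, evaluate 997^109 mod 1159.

Mod 61: 997 ≡ 21; by Fermat, exponent reduces to 109 mod 60 = 49; 21^49 ≡ 21 (mod 61).
Mod 19: 997 ≡ 9; by Fermat, exponent reduces to 109 mod 18 = 1; 9^1 ≡ 9 (mod 19).
Combine by CRT: x ≡ 21 (mod 61), x ≡ 9 (mod 19) ⇒ x ≡ 997 (mod 1159).

997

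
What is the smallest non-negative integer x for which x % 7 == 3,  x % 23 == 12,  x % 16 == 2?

2082

The moduli are pairwise coprime; N = 7·23·16 = 2576.
N/7 = 368; 368 ≡ 4 (mod 7); 4·2 ≡ 1, so inverse 2.
N/23 = 112; 112 ≡ 20 (mod 23); 20·15 ≡ 1, so inverse 15.
N/16 = 161; 161 ≡ 1 (mod 16), inverse 1.
x ≡ 3·368·2 + 12·112·15 + 2·161·1 = 22690.
22690 mod 2576 = 2082.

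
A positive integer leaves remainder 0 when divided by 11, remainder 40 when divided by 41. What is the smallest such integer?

Combine the congruences pairwise.
From x ≡ 0 (mod 11) write x = 0 + 11t. Substituting into x ≡ 40 (mod 41) gives 11t ≡ 40 (mod 41), and since 11⁻¹ ≡ 15 (mod 41), t ≡ 26. Hence x ≡ 0 + 11·26 = 286 (mod 451).

286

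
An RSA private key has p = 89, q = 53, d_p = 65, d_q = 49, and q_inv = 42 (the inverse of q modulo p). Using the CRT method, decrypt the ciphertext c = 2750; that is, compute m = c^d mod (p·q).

2769

m₁ = c^(d_p) mod p: c ≡ 80 (mod 89), and 80^65 mod 89 = 10.
m₂ = c^(d_q) mod q: c ≡ 47 (mod 53), and 47^49 mod 53 = 13.
h = q_inv·(m₁ − m₂) mod p = 42·(10 − 13) mod 89 = 52.
m = m₂ + h·q = 13 + 52·53 = 2769.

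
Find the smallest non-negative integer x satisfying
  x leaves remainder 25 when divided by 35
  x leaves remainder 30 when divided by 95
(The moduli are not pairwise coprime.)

410

gcd(35, 95) = 5 and 5 | (30 − 25), so the pair is consistent; merging gives x ≡ 410 (mod 665), where 665 = lcm(35, 95).
The solution is unique modulo lcm(35, 95) = 665.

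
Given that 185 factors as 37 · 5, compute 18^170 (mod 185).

99

Mod 37: 18 ≡ 18; by Fermat, exponent reduces to 170 mod 36 = 26; 18^26 ≡ 25 (mod 37).
Mod 5: 18 ≡ 3; by Fermat, exponent reduces to 170 mod 4 = 2; 3^2 ≡ 4 (mod 5).
Combine by CRT: x ≡ 25 (mod 37), x ≡ 4 (mod 5) ⇒ x ≡ 99 (mod 185).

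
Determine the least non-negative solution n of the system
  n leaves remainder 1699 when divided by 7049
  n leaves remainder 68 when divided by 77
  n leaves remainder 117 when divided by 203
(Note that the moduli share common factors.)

gcd(7049, 77) = 7 and 7 | (68 − 1699), so the pair is consistent; merging gives n ≡ 51042 (mod 77539), where 77539 = lcm(7049, 77).
gcd(77539, 203) = 7 and 7 | (117 − 51042), so the pair is consistent; merging gives n ≡ 1989517 (mod 2248631), where 2248631 = lcm(77539, 203).
The solution is unique modulo lcm(7049, 77, 203) = 2248631.

1989517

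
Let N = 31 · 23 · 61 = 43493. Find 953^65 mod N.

743

Mod 31: 953 ≡ 23; by Fermat, exponent reduces to 65 mod 30 = 5; 23^5 ≡ 30 (mod 31).
Mod 23: 953 ≡ 10; by Fermat, exponent reduces to 65 mod 22 = 21; 10^21 ≡ 7 (mod 23).
Mod 61: 953 ≡ 38; by Fermat, exponent reduces to 65 mod 60 = 5; 38^5 ≡ 11 (mod 61).
Combine by CRT: x ≡ 30 (mod 31), x ≡ 7 (mod 23), x ≡ 11 (mod 61) ⇒ x ≡ 743 (mod 43493).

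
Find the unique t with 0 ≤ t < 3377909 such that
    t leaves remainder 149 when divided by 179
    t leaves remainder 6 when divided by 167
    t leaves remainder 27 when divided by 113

From t ≡ 149 (mod 179) write t = 149 + 179s. Substituting into t ≡ 6 (mod 167) gives 179s ≡ 24 (mod 167), and since 12⁻¹ ≡ 14 (mod 167), s ≡ 2. Hence t ≡ 149 + 179·2 = 507 (mod 29893).
From t ≡ 507 (mod 29893) write t = 507 + 29893s. Substituting into t ≡ 27 (mod 113) gives 29893s ≡ 85 (mod 113), and since 61⁻¹ ≡ 63 (mod 113), s ≡ 44. Hence t ≡ 507 + 29893·44 = 1315799 (mod 3377909).

1315799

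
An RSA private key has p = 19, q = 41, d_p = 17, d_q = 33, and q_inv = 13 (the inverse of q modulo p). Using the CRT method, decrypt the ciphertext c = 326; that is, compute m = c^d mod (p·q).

336

m₁ = c^(d_p) mod p: c ≡ 3 (mod 19), and 3^17 mod 19 = 13.
m₂ = c^(d_q) mod q: c ≡ 39 (mod 41), and 39^33 mod 41 = 8.
h = q_inv·(m₁ − m₂) mod p = 13·(13 − 8) mod 19 = 8.
m = m₂ + h·q = 8 + 8·41 = 336.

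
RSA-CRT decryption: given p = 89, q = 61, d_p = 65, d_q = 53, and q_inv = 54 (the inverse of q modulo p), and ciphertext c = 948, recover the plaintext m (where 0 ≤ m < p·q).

m₁ = c^(d_p) mod p: c ≡ 58 (mod 89), and 58^65 mod 89 = 19.
m₂ = c^(d_q) mod q: c ≡ 33 (mod 61), and 33^53 mod 61 = 53.
h = q_inv·(m₁ − m₂) mod p = 54·(19 − 53) mod 89 = 33.
m = m₂ + h·q = 53 + 33·61 = 2066.

2066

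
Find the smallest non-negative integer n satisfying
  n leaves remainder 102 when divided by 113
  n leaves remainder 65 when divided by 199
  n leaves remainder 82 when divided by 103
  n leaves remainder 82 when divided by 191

150596897

The moduli are pairwise coprime; M = 113·199·103·191 = 442386751.
M/113 = 3914927; 3914927 ≡ 42 (mod 113); 42·35 ≡ 1, so inverse 35.
M/199 = 2223049; 2223049 ≡ 20 (mod 199); 20·10 ≡ 1, so inverse 10.
M/103 = 4295017; 4295017 ≡ 20 (mod 103); 20·67 ≡ 1, so inverse 67.
M/191 = 2316161; 2316161 ≡ 95 (mod 191); 95·189 ≡ 1, so inverse 189.
n ≡ 102·3914927·35 + 65·2223049·10 + 82·4295017·67 + 82·2316161·189 = 74913957816.
74913957816 mod 442386751 = 150596897.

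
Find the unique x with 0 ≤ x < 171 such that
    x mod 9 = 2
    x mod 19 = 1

Combine the congruences pairwise.
From x ≡ 2 (mod 9) write x = 2 + 9t. Substituting into x ≡ 1 (mod 19) gives 9t ≡ 18 (mod 19), and since 9⁻¹ ≡ 17 (mod 19), t ≡ 2. Hence x ≡ 2 + 9·2 = 20 (mod 171).

20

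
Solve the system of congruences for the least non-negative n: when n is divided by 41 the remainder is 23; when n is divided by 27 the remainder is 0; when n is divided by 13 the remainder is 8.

The moduli are pairwise coprime; M = 41·27·13 = 14391.
M/41 = 351; 351 ≡ 23 (mod 41); 23·25 ≡ 1, so inverse 25.
M/27 = 533; 533 ≡ 20 (mod 27); 20·23 ≡ 1, so inverse 23.
M/13 = 1107; 1107 ≡ 2 (mod 13); 2·7 ≡ 1, so inverse 7.
n ≡ 23·351·25 + 0·533·23 + 8·1107·7 = 263817.
263817 mod 14391 = 4779.

4779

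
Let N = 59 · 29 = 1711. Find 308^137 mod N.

Mod 59: 308 ≡ 13; by Fermat, exponent reduces to 137 mod 58 = 21; 13^21 ≡ 33 (mod 59).
Mod 29: 308 ≡ 18; by Fermat, exponent reduces to 137 mod 28 = 25; 18^25 ≡ 10 (mod 29).
Combine by CRT: x ≡ 33 (mod 59), x ≡ 10 (mod 29) ⇒ x ≡ 387 (mod 1711).

387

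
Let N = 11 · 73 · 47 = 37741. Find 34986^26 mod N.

24491

Mod 11: 34986 ≡ 6; by Fermat, exponent reduces to 26 mod 10 = 6; 6^6 ≡ 5 (mod 11).
Mod 73: 34986 ≡ 19; 19^26 ≡ 36 (mod 73).
Mod 47: 34986 ≡ 18; 18^26 ≡ 4 (mod 47).
Combine by CRT: x ≡ 5 (mod 11), x ≡ 36 (mod 73), x ≡ 4 (mod 47) ⇒ x ≡ 24491 (mod 37741).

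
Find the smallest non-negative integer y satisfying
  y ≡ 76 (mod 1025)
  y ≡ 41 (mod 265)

gcd(1025, 265) = 5 and 5 | (41 − 76), so the pair is consistent; merging gives y ≡ 1101 (mod 54325), where 54325 = lcm(1025, 265).
The solution is unique modulo lcm(1025, 265) = 54325.

1101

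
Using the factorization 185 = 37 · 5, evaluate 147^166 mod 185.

Mod 37: 147 ≡ 36; by Fermat, exponent reduces to 166 mod 36 = 22; 36^22 ≡ 1 (mod 37).
Mod 5: 147 ≡ 2; by Fermat, exponent reduces to 166 mod 4 = 2; 2^2 ≡ 4 (mod 5).
Combine by CRT: x ≡ 1 (mod 37), x ≡ 4 (mod 5) ⇒ x ≡ 149 (mod 185).

149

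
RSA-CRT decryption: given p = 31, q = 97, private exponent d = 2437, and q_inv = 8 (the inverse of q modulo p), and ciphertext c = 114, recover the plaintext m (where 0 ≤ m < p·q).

2305

d_p = d mod (p−1) = 2437 mod 30 = 7; d_q = d mod (q−1) = 37.
m₁ = c^(d_p) mod p: c ≡ 21 (mod 31), and 21^7 mod 31 = 11.
m₂ = c^(d_q) mod q: c ≡ 17 (mod 97), and 17^37 mod 97 = 74.
h = q_inv·(m₁ − m₂) mod p = 8·(11 − 74) mod 31 = 23.
m = m₂ + h·q = 74 + 23·97 = 2305.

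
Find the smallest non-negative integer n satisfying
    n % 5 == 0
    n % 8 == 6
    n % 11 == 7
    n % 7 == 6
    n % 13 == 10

8070

The moduli are pairwise coprime; M = 5·8·11·7·13 = 40040.
M/5 = 8008; 8008 ≡ 3 (mod 5); 3·2 ≡ 1, so inverse 2.
M/8 = 5005; 5005 ≡ 5 (mod 8); 5·5 ≡ 1, so inverse 5.
M/11 = 3640; 3640 ≡ 10 (mod 11); 10·10 ≡ 1, so inverse 10.
M/7 = 5720; 5720 ≡ 1 (mod 7), inverse 1.
M/13 = 3080; 3080 ≡ 12 (mod 13); 12·12 ≡ 1, so inverse 12.
n ≡ 0·8008·2 + 6·5005·5 + 7·3640·10 + 6·5720·1 + 10·3080·12 = 808870.
808870 mod 40040 = 8070.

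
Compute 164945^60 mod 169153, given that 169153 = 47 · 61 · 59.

28976

Mod 47: 164945 ≡ 22; by Fermat, exponent reduces to 60 mod 46 = 14; 22^14 ≡ 24 (mod 47).
Mod 61: 164945 ≡ 1; since 60 | 60, by Fermat 1^60 ≡ 1 (mod 61).
Mod 59: 164945 ≡ 40; by Fermat, exponent reduces to 60 mod 58 = 2; 40^2 ≡ 7 (mod 59).
Combine by CRT: x ≡ 24 (mod 47), x ≡ 1 (mod 61), x ≡ 7 (mod 59) ⇒ x ≡ 28976 (mod 169153).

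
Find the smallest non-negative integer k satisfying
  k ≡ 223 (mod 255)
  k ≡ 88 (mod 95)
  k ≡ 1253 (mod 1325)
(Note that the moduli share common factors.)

284803

gcd(255, 95) = 5 and 5 | (88 − 223), so the pair is consistent; merging gives k ≡ 3793 (mod 4845), where 4845 = lcm(255, 95).
gcd(4845, 1325) = 5 and 5 | (1253 − 3793), so the pair is consistent; merging gives k ≡ 284803 (mod 1283925), where 1283925 = lcm(4845, 1325).
The solution is unique modulo lcm(255, 95, 1325) = 1283925.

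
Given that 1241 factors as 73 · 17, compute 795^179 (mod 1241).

Mod 73: 795 ≡ 65; by Fermat, exponent reduces to 179 mod 72 = 35; 65^35 ≡ 9 (mod 73).
Mod 17: 795 ≡ 13; by Fermat, exponent reduces to 179 mod 16 = 3; 13^3 ≡ 4 (mod 17).
Combine by CRT: x ≡ 9 (mod 73), x ≡ 4 (mod 17) ⇒ x ≡ 1177 (mod 1241).

1177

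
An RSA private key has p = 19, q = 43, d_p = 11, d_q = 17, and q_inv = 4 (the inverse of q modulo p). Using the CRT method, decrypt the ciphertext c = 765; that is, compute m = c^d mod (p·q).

614

m₁ = c^(d_p) mod p: c ≡ 5 (mod 19), and 5^11 mod 19 = 6.
m₂ = c^(d_q) mod q: c ≡ 34 (mod 43), and 34^17 mod 43 = 12.
h = q_inv·(m₁ − m₂) mod p = 4·(6 − 12) mod 19 = 14.
m = m₂ + h·q = 12 + 14·43 = 614.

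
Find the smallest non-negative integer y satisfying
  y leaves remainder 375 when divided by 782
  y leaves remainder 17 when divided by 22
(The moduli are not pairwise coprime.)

gcd(782, 22) = 2 and 2 | (17 − 375), so the pair is consistent; merging gives y ≡ 4285 (mod 8602), where 8602 = lcm(782, 22).
The solution is unique modulo lcm(782, 22) = 8602.

4285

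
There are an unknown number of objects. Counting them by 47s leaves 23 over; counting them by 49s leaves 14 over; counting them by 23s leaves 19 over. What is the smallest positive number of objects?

The moduli are pairwise coprime; M = 47·49·23 = 52969.
M/47 = 1127; 1127 ≡ 46 (mod 47); 46·46 ≡ 1, so inverse 46.
M/49 = 1081; 1081 ≡ 3 (mod 49); 3·33 ≡ 1, so inverse 33.
M/23 = 2303; 2303 ≡ 3 (mod 23); 3·8 ≡ 1, so inverse 8.
N ≡ 23·1127·46 + 14·1081·33 + 19·2303·8 = 2041844.
2041844 mod 52969 = 29022.

29022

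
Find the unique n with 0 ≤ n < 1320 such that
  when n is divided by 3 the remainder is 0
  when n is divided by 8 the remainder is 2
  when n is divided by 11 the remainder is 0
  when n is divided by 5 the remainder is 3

858

The moduli are pairwise coprime; M = 3·8·11·5 = 1320.
M/3 = 440; 440 ≡ 2 (mod 3); 2·2 ≡ 1, so inverse 2.
M/8 = 165; 165 ≡ 5 (mod 8); 5·5 ≡ 1, so inverse 5.
M/11 = 120; 120 ≡ 10 (mod 11); 10·10 ≡ 1, so inverse 10.
M/5 = 264; 264 ≡ 4 (mod 5); 4·4 ≡ 1, so inverse 4.
n ≡ 0·440·2 + 2·165·5 + 0·120·10 + 3·264·4 = 4818.
4818 mod 1320 = 858.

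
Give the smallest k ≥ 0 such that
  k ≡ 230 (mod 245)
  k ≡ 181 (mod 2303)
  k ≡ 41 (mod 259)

352540

gcd(245, 2303) = 49 and 49 | (181 − 230), so the pair is consistent; merging gives k ≡ 7090 (mod 11515), where 11515 = lcm(245, 2303).
gcd(11515, 259) = 7 and 7 | (41 − 7090), so the pair is consistent; merging gives k ≡ 352540 (mod 426055), where 426055 = lcm(11515, 259).
The solution is unique modulo lcm(245, 2303, 259) = 426055.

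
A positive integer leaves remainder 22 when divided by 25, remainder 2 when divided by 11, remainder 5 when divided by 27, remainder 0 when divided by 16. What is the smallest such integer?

19472

The moduli are pairwise coprime; N = 25·11·27·16 = 118800.
N/25 = 4752; 4752 ≡ 2 (mod 25); 2·13 ≡ 1, so inverse 13.
N/11 = 10800; 10800 ≡ 9 (mod 11); 9·5 ≡ 1, so inverse 5.
N/27 = 4400; 4400 ≡ 26 (mod 27); 26·26 ≡ 1, so inverse 26.
N/16 = 7425; 7425 ≡ 1 (mod 16), inverse 1.
x ≡ 22·4752·13 + 2·10800·5 + 5·4400·26 + 0·7425·1 = 2039072.
2039072 mod 118800 = 19472.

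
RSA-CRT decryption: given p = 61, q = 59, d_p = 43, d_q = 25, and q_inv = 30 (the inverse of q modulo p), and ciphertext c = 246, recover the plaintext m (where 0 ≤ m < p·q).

m₁ = c^(d_p) mod p: c ≡ 2 (mod 61), and 2^43 mod 61 = 43.
m₂ = c^(d_q) mod q: c ≡ 10 (mod 59), and 10^25 mod 59 = 2.
h = q_inv·(m₁ − m₂) mod p = 30·(43 − 2) mod 61 = 10.
m = m₂ + h·q = 2 + 10·59 = 592.

592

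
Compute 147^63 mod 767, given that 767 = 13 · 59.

389

Mod 13: 147 ≡ 4; by Fermat, exponent reduces to 63 mod 12 = 3; 4^3 ≡ 12 (mod 13).
Mod 59: 147 ≡ 29; by Fermat, exponent reduces to 63 mod 58 = 5; 29^5 ≡ 35 (mod 59).
Combine by CRT: x ≡ 12 (mod 13), x ≡ 35 (mod 59) ⇒ x ≡ 389 (mod 767).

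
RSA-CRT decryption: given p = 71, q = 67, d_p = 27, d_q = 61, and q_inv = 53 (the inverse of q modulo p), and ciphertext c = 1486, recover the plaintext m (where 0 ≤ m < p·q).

614

m₁ = c^(d_p) mod p: c ≡ 66 (mod 71), and 66^27 mod 71 = 46.
m₂ = c^(d_q) mod q: c ≡ 12 (mod 67), and 12^61 mod 67 = 11.
h = q_inv·(m₁ − m₂) mod p = 53·(46 − 11) mod 71 = 9.
m = m₂ + h·q = 11 + 9·67 = 614.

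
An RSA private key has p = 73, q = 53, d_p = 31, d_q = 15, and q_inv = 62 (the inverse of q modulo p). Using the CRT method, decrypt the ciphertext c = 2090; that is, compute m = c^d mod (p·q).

1779

m₁ = c^(d_p) mod p: c ≡ 46 (mod 73), and 46^31 mod 73 = 27.
m₂ = c^(d_q) mod q: c ≡ 23 (mod 53), and 23^15 mod 53 = 30.
h = q_inv·(m₁ − m₂) mod p = 62·(27 − 30) mod 73 = 33.
m = m₂ + h·q = 30 + 33·53 = 1779.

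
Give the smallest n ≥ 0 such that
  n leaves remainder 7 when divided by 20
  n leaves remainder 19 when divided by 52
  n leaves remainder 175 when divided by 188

Combine the congruences pairwise.
gcd(20, 52) = 4 and 4 | (19 − 7), so the pair is consistent; merging gives n ≡ 227 (mod 260), where 260 = lcm(20, 52).
gcd(260, 188) = 4 and 4 | (175 − 227), so the pair is consistent; merging gives n ≡ 7507 (mod 12220), where 12220 = lcm(260, 188).
The solution is unique modulo lcm(20, 52, 188) = 12220.

7507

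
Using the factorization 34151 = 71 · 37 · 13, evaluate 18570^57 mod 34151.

9482

Mod 71: 18570 ≡ 39; 39^57 ≡ 39 (mod 71).
Mod 37: 18570 ≡ 33; by Fermat, exponent reduces to 57 mod 36 = 21; 33^21 ≡ 10 (mod 37).
Mod 13: 18570 ≡ 6; by Fermat, exponent reduces to 57 mod 12 = 9; 6^9 ≡ 5 (mod 13).
Combine by CRT: x ≡ 39 (mod 71), x ≡ 10 (mod 37), x ≡ 5 (mod 13) ⇒ x ≡ 9482 (mod 34151).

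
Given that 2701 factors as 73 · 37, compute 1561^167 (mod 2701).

2451

Mod 73: 1561 ≡ 28; by Fermat, exponent reduces to 167 mod 72 = 23; 28^23 ≡ 42 (mod 73).
Mod 37: 1561 ≡ 7; by Fermat, exponent reduces to 167 mod 36 = 23; 7^23 ≡ 9 (mod 37).
Combine by CRT: x ≡ 42 (mod 73), x ≡ 9 (mod 37) ⇒ x ≡ 2451 (mod 2701).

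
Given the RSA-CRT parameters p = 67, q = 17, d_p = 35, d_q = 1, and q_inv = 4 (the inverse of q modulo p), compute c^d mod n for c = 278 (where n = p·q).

m₁ = c^(d_p) mod p: c ≡ 10 (mod 67), and 10^35 mod 67 = 33.
m₂ = c^(d_q) mod q: c ≡ 6 (mod 17), and 6^1 mod 17 = 6.
h = q_inv·(m₁ − m₂) mod p = 4·(33 − 6) mod 67 = 41.
m = m₂ + h·q = 6 + 41·17 = 703.

703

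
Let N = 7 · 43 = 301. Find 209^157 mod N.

Mod 7: 209 ≡ 6; by Fermat, exponent reduces to 157 mod 6 = 1; 6^1 ≡ 6 (mod 7).
Mod 43: 209 ≡ 37; by Fermat, exponent reduces to 157 mod 42 = 31; 37^31 ≡ 37 (mod 43).
Combine by CRT: x ≡ 6 (mod 7), x ≡ 37 (mod 43) ⇒ x ≡ 209 (mod 301).

209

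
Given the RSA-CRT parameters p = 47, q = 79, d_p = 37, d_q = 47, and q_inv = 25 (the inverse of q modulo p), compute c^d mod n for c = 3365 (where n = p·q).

m₁ = c^(d_p) mod p: c ≡ 28 (mod 47), and 28^37 mod 47 = 7.
m₂ = c^(d_q) mod q: c ≡ 47 (mod 79), and 47^47 mod 79 = 77.
h = q_inv·(m₁ − m₂) mod p = 25·(7 − 77) mod 47 = 36.
m = m₂ + h·q = 77 + 36·79 = 2921.

2921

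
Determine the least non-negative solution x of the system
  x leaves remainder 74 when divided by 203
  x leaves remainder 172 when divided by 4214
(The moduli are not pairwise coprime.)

gcd(203, 4214) = 7 and 7 | (172 − 74), so the pair is consistent; merging gives x ≡ 8600 (mod 122206), where 122206 = lcm(203, 4214).
The solution is unique modulo lcm(203, 4214) = 122206.

8600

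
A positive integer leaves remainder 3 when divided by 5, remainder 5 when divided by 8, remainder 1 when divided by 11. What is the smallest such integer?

The moduli are pairwise coprime; N = 5·8·11 = 440.
N/5 = 88; 88 ≡ 3 (mod 5); 3·2 ≡ 1, so inverse 2.
N/8 = 55; 55 ≡ 7 (mod 8); 7·7 ≡ 1, so inverse 7.
N/11 = 40; 40 ≡ 7 (mod 11); 7·8 ≡ 1, so inverse 8.
x ≡ 3·88·2 + 5·55·7 + 1·40·8 = 2773.
2773 mod 440 = 133.

133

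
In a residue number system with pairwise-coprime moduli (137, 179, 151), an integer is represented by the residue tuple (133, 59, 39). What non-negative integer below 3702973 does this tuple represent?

From x ≡ 133 (mod 137) write x = 133 + 137t. Substituting into x ≡ 59 (mod 179) gives 137t ≡ 105 (mod 179), and since 137⁻¹ ≡ 98 (mod 179), t ≡ 87. Hence x ≡ 133 + 137·87 = 12052 (mod 24523).
From x ≡ 12052 (mod 24523) write x = 12052 + 24523t. Substituting into x ≡ 39 (mod 151) gives 24523t ≡ 67 (mod 151), and since 61⁻¹ ≡ 52 (mod 151), t ≡ 11. Hence x ≡ 12052 + 24523·11 = 281805 (mod 3702973).

281805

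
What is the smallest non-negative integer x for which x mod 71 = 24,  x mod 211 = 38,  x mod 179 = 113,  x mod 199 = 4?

190874436

The moduli are pairwise coprime; N = 71·211·179·199 = 533638201.
N/71 = 7516031; 7516031 ≡ 42 (mod 71); 42·22 ≡ 1, so inverse 22.
N/211 = 2529091; 2529091 ≡ 45 (mod 211); 45·136 ≡ 1, so inverse 136.
N/179 = 2981219; 2981219 ≡ 153 (mod 179); 153·117 ≡ 1, so inverse 117.
N/199 = 2681599; 2681599 ≡ 74 (mod 199); 74·78 ≡ 1, so inverse 78.
x ≡ 24·7516031·22 + 38·2529091·136 + 113·2981219·117 + 4·2681599·78 = 57290161943.
57290161943 mod 533638201 = 190874436.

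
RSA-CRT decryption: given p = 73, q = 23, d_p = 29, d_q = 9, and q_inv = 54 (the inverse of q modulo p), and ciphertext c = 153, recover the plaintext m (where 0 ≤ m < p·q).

382

m₁ = c^(d_p) mod p: c ≡ 7 (mod 73), and 7^29 mod 73 = 17.
m₂ = c^(d_q) mod q: c ≡ 15 (mod 23), and 15^9 mod 23 = 14.
h = q_inv·(m₁ − m₂) mod p = 54·(17 − 14) mod 73 = 16.
m = m₂ + h·q = 14 + 16·23 = 382.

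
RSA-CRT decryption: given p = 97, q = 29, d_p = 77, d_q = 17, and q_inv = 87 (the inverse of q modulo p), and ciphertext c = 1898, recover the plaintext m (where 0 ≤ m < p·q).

2197

m₁ = c^(d_p) mod p: c ≡ 55 (mod 97), and 55^77 mod 97 = 63.
m₂ = c^(d_q) mod q: c ≡ 13 (mod 29), and 13^17 mod 29 = 22.
h = q_inv·(m₁ − m₂) mod p = 87·(63 − 22) mod 97 = 75.
m = m₂ + h·q = 22 + 75·29 = 2197.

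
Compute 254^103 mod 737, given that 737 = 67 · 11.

243

Mod 67: 254 ≡ 53; by Fermat, exponent reduces to 103 mod 66 = 37; 53^37 ≡ 42 (mod 67).
Mod 11: 254 ≡ 1; by Fermat, exponent reduces to 103 mod 10 = 3; 1^3 ≡ 1 (mod 11).
Combine by CRT: x ≡ 42 (mod 67), x ≡ 1 (mod 11) ⇒ x ≡ 243 (mod 737).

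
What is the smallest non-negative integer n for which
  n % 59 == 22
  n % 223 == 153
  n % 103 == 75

1000308

From n ≡ 22 (mod 59) write n = 22 + 59t. Substituting into n ≡ 153 (mod 223) gives 59t ≡ 131 (mod 223), and since 59⁻¹ ≡ 189 (mod 223), t ≡ 6. Hence n ≡ 22 + 59·6 = 376 (mod 13157).
From n ≡ 376 (mod 13157) write n = 376 + 13157t. Substituting into n ≡ 75 (mod 103) gives 13157t ≡ 8 (mod 103), and since 76⁻¹ ≡ 61 (mod 103), t ≡ 76. Hence n ≡ 376 + 13157·76 = 1000308 (mod 1355171).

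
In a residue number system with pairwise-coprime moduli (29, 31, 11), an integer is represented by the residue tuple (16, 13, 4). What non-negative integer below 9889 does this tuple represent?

6802

The moduli are pairwise coprime; N = 29·31·11 = 9889.
N/29 = 341; 341 ≡ 22 (mod 29); 22·4 ≡ 1, so inverse 4.
N/31 = 319; 319 ≡ 9 (mod 31); 9·7 ≡ 1, so inverse 7.
N/11 = 899; 899 ≡ 8 (mod 11); 8·7 ≡ 1, so inverse 7.
x ≡ 16·341·4 + 13·319·7 + 4·899·7 = 76025.
76025 mod 9889 = 6802.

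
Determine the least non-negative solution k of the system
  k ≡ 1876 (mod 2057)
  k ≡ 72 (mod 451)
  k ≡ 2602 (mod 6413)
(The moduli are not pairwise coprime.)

Combine the congruences pairwise.
gcd(2057, 451) = 11 and 11 | (72 − 1876), so the pair is consistent; merging gives k ≡ 1876 (mod 84337), where 84337 = lcm(2057, 451).
gcd(84337, 6413) = 121 and 121 | (2602 − 1876), so the pair is consistent; merging gives k ≡ 1182594 (mod 4469861), where 4469861 = lcm(84337, 6413).
The solution is unique modulo lcm(2057, 451, 6413) = 4469861.

1182594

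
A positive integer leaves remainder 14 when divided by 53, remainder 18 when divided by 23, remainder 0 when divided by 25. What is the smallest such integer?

19200

The moduli are pairwise coprime; N = 53·23·25 = 30475.
N/53 = 575; 575 ≡ 45 (mod 53); 45·33 ≡ 1, so inverse 33.
N/23 = 1325; 1325 ≡ 14 (mod 23); 14·5 ≡ 1, so inverse 5.
N/25 = 1219; 1219 ≡ 19 (mod 25); 19·4 ≡ 1, so inverse 4.
a ≡ 14·575·33 + 18·1325·5 + 0·1219·4 = 384900.
384900 mod 30475 = 19200.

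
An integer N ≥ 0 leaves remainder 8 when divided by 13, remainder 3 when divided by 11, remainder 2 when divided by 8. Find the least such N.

762

Combine the congruences pairwise.
From N ≡ 8 (mod 13) write N = 8 + 13t. Substituting into N ≡ 3 (mod 11) gives 13t ≡ 6 (mod 11), and since 2⁻¹ ≡ 6 (mod 11), t ≡ 3. Hence N ≡ 8 + 13·3 = 47 (mod 143).
From N ≡ 47 (mod 143) write N = 47 + 143t. Substituting into N ≡ 2 (mod 8) gives 143t ≡ 3 (mod 8), and since 7⁻¹ ≡ 7 (mod 8), t ≡ 5. Hence N ≡ 47 + 143·5 = 762 (mod 1144).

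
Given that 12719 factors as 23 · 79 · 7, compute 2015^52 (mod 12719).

3578

Mod 23: 2015 ≡ 14; by Fermat, exponent reduces to 52 mod 22 = 8; 14^8 ≡ 13 (mod 23).
Mod 79: 2015 ≡ 40; 40^52 ≡ 23 (mod 79).
Mod 7: 2015 ≡ 6; by Fermat, exponent reduces to 52 mod 6 = 4; 6^4 ≡ 1 (mod 7).
Combine by CRT: x ≡ 13 (mod 23), x ≡ 23 (mod 79), x ≡ 1 (mod 7) ⇒ x ≡ 3578 (mod 12719).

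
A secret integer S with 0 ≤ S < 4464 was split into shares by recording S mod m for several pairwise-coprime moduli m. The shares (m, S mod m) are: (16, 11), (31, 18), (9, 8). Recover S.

3707

From S ≡ 11 (mod 16) write S = 11 + 16t. Substituting into S ≡ 18 (mod 31) gives 16t ≡ 7 (mod 31), and since 16⁻¹ ≡ 2 (mod 31), t ≡ 14. Hence S ≡ 11 + 16·14 = 235 (mod 496).
From S ≡ 235 (mod 496) write S = 235 + 496t. Substituting into S ≡ 8 (mod 9) gives 496t ≡ 7 (mod 9), and since 1⁻¹ ≡ 1 (mod 9), t ≡ 7. Hence S ≡ 235 + 496·7 = 3707 (mod 4464).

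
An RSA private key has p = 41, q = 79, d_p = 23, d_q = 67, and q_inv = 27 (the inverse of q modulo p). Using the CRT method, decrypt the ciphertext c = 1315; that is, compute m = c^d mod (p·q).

m₁ = c^(d_p) mod p: c ≡ 3 (mod 41), and 3^23 mod 41 = 14.
m₂ = c^(d_q) mod q: c ≡ 51 (mod 79), and 51^67 mod 79 = 20.
h = q_inv·(m₁ − m₂) mod p = 27·(14 − 20) mod 41 = 2.
m = m₂ + h·q = 20 + 2·79 = 178.

178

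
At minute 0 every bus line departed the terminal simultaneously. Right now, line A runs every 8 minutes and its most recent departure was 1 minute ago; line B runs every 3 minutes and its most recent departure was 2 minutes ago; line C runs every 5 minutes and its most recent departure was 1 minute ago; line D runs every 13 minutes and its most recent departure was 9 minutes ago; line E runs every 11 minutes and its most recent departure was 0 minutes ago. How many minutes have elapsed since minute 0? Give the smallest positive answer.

7601

From t ≡ 1 (mod 8) write t = 1 + 8s. Substituting into t ≡ 2 (mod 3) gives 8s ≡ 1 (mod 3), and since 2⁻¹ ≡ 2 (mod 3), s ≡ 2. Hence t ≡ 1 + 8·2 = 17 (mod 24).
From t ≡ 17 (mod 24) write t = 17 + 24s. Substituting into t ≡ 1 (mod 5) gives 24s ≡ 4 (mod 5), and since 4⁻¹ ≡ 4 (mod 5), s ≡ 1. Hence t ≡ 17 + 24·1 = 41 (mod 120).
From t ≡ 41 (mod 120) write t = 41 + 120s. Substituting into t ≡ 9 (mod 13) gives 120s ≡ 7 (mod 13), and since 3⁻¹ ≡ 9 (mod 13), s ≡ 11. Hence t ≡ 41 + 120·11 = 1361 (mod 1560).
From t ≡ 1361 (mod 1560) write t = 1361 + 1560s. Substituting into t ≡ 0 (mod 11) gives 1560s ≡ 3 (mod 11), and since 9⁻¹ ≡ 5 (mod 11), s ≡ 4. Hence t ≡ 1361 + 1560·4 = 7601 (mod 17160).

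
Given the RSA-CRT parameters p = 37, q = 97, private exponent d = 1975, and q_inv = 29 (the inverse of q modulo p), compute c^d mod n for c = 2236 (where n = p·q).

d_p = d mod (p−1) = 1975 mod 36 = 31; d_q = d mod (q−1) = 55.
m₁ = c^(d_p) mod p: c ≡ 16 (mod 37), and 16^31 mod 37 = 9.
m₂ = c^(d_q) mod q: c ≡ 5 (mod 97), and 5^55 mod 97 = 57.
h = q_inv·(m₁ − m₂) mod p = 29·(9 − 57) mod 37 = 14.
m = m₂ + h·q = 57 + 14·97 = 1415.

1415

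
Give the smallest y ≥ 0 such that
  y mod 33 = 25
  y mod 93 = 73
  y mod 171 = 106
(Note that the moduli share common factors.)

10024

gcd(33, 93) = 3 and 3 | (73 − 25), so the pair is consistent; merging gives y ≡ 817 (mod 1023), where 1023 = lcm(33, 93).
gcd(1023, 171) = 3 and 3 | (106 − 817), so the pair is consistent; merging gives y ≡ 10024 (mod 58311), where 58311 = lcm(1023, 171).
The solution is unique modulo lcm(33, 93, 171) = 58311.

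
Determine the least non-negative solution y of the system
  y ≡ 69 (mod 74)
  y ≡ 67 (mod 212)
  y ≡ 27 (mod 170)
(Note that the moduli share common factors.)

467527

gcd(74, 212) = 2 and 2 | (67 − 69), so the pair is consistent; merging gives y ≡ 4731 (mod 7844), where 7844 = lcm(74, 212).
gcd(7844, 170) = 2 and 2 | (27 − 4731), so the pair is consistent; merging gives y ≡ 467527 (mod 666740), where 666740 = lcm(7844, 170).
The solution is unique modulo lcm(74, 212, 170) = 666740.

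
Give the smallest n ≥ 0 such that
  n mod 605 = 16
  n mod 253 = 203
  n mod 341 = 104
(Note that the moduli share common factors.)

87741

Combine the congruences pairwise.
gcd(605, 253) = 11 and 11 | (203 − 16), so the pair is consistent; merging gives n ≡ 4251 (mod 13915), where 13915 = lcm(605, 253).
gcd(13915, 341) = 11 and 11 | (104 − 4251), so the pair is consistent; merging gives n ≡ 87741 (mod 431365), where 431365 = lcm(13915, 341).
The solution is unique modulo lcm(605, 253, 341) = 431365.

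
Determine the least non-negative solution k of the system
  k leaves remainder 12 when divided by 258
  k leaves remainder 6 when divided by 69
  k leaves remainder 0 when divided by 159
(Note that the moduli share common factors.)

186030

gcd(258, 69) = 3 and 3 | (6 − 12), so the pair is consistent; merging gives k ≡ 2076 (mod 5934), where 5934 = lcm(258, 69).
gcd(5934, 159) = 3 and 3 | (0 − 2076), so the pair is consistent; merging gives k ≡ 186030 (mod 314502), where 314502 = lcm(5934, 159).
The solution is unique modulo lcm(258, 69, 159) = 314502.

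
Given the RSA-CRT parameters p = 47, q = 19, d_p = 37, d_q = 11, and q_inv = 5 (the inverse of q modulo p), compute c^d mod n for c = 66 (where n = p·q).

651

m₁ = c^(d_p) mod p: c ≡ 19 (mod 47), and 19^37 mod 47 = 40.
m₂ = c^(d_q) mod q: c ≡ 9 (mod 19), and 9^11 mod 19 = 5.
h = q_inv·(m₁ − m₂) mod p = 5·(40 − 5) mod 47 = 34.
m = m₂ + h·q = 5 + 34·19 = 651.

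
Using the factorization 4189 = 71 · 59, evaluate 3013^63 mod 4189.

Mod 71: 3013 ≡ 31; 31^63 ≡ 66 (mod 71).
Mod 59: 3013 ≡ 4; by Fermat, exponent reduces to 63 mod 58 = 5; 4^5 ≡ 21 (mod 59).
Combine by CRT: x ≡ 66 (mod 71), x ≡ 21 (mod 59) ⇒ x ≡ 847 (mod 4189).

847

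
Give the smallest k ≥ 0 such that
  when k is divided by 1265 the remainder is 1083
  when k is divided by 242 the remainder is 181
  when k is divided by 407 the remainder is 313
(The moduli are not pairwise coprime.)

236373

gcd(1265, 242) = 11 and 11 | (181 − 1083), so the pair is consistent; merging gives k ≡ 13733 (mod 27830), where 27830 = lcm(1265, 242).
gcd(27830, 407) = 11 and 11 | (313 − 13733), so the pair is consistent; merging gives k ≡ 236373 (mod 1029710), where 1029710 = lcm(27830, 407).
The solution is unique modulo lcm(1265, 242, 407) = 1029710.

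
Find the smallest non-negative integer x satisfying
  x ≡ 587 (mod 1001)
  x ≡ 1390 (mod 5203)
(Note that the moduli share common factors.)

Combine the congruences pairwise.
gcd(1001, 5203) = 11 and 11 | (1390 − 587), so the pair is consistent; merging gives x ≡ 6593 (mod 473473), where 473473 = lcm(1001, 5203).
The solution is unique modulo lcm(1001, 5203) = 473473.

6593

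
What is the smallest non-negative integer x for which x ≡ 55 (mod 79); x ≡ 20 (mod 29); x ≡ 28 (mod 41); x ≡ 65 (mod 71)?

1072875

The moduli are pairwise coprime; N = 79·29·41·71 = 6669101.
N/79 = 84419; 84419 ≡ 47 (mod 79); 47·37 ≡ 1, so inverse 37.
N/29 = 229969; 229969 ≡ 28 (mod 29); 28·28 ≡ 1, so inverse 28.
N/41 = 162661; 162661 ≡ 14 (mod 41); 14·3 ≡ 1, so inverse 3.
N/71 = 93931; 93931 ≡ 69 (mod 71); 69·35 ≡ 1, so inverse 35.
x ≡ 55·84419·37 + 20·229969·28 + 28·162661·3 + 65·93931·35 = 527931854.
527931854 mod 6669101 = 1072875.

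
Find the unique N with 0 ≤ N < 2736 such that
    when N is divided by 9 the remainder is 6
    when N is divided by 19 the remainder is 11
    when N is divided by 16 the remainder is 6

The moduli are pairwise coprime; M = 9·19·16 = 2736.
M/9 = 304; 304 ≡ 7 (mod 9); 7·4 ≡ 1, so inverse 4.
M/19 = 144; 144 ≡ 11 (mod 19); 11·7 ≡ 1, so inverse 7.
M/16 = 171; 171 ≡ 11 (mod 16); 11·3 ≡ 1, so inverse 3.
N ≡ 6·304·4 + 11·144·7 + 6·171·3 = 21462.
21462 mod 2736 = 2310.

2310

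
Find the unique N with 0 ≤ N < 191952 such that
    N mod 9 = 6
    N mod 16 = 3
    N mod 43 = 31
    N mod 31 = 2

169107

The moduli are pairwise coprime; M = 9·16·43·31 = 191952.
M/9 = 21328; 21328 ≡ 7 (mod 9); 7·4 ≡ 1, so inverse 4.
M/16 = 11997; 11997 ≡ 13 (mod 16); 13·5 ≡ 1, so inverse 5.
M/43 = 4464; 4464 ≡ 35 (mod 43); 35·16 ≡ 1, so inverse 16.
M/31 = 6192; 6192 ≡ 23 (mod 31); 23·27 ≡ 1, so inverse 27.
N ≡ 6·21328·4 + 3·11997·5 + 31·4464·16 + 2·6192·27 = 3240339.
3240339 mod 191952 = 169107.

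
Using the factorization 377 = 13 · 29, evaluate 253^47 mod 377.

375

Mod 13: 253 ≡ 6; by Fermat, exponent reduces to 47 mod 12 = 11; 6^11 ≡ 11 (mod 13).
Mod 29: 253 ≡ 21; by Fermat, exponent reduces to 47 mod 28 = 19; 21^19 ≡ 27 (mod 29).
Combine by CRT: x ≡ 11 (mod 13), x ≡ 27 (mod 29) ⇒ x ≡ 375 (mod 377).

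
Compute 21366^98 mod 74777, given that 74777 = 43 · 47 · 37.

Mod 43: 21366 ≡ 38; by Fermat, exponent reduces to 98 mod 42 = 14; 38^14 ≡ 36 (mod 43).
Mod 47: 21366 ≡ 28; by Fermat, exponent reduces to 98 mod 46 = 6; 28^6 ≡ 9 (mod 47).
Mod 37: 21366 ≡ 17; by Fermat, exponent reduces to 98 mod 36 = 26; 17^26 ≡ 4 (mod 37).
Combine by CRT: x ≡ 36 (mod 43), x ≡ 9 (mod 47), x ≡ 4 (mod 37) ⇒ x ≡ 32157 (mod 74777).

32157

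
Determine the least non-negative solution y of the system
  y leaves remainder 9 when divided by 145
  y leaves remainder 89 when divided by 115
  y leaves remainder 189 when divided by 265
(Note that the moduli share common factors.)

172704

gcd(145, 115) = 5 and 5 | (89 − 9), so the pair is consistent; merging gives y ≡ 2619 (mod 3335), where 3335 = lcm(145, 115).
gcd(3335, 265) = 5 and 5 | (189 − 2619), so the pair is consistent; merging gives y ≡ 172704 (mod 176755), where 176755 = lcm(3335, 265).
The solution is unique modulo lcm(145, 115, 265) = 176755.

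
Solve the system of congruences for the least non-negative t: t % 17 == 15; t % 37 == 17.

202

From t ≡ 15 (mod 17) write t = 15 + 17s. Substituting into t ≡ 17 (mod 37) gives 17s ≡ 2 (mod 37), and since 17⁻¹ ≡ 24 (mod 37), s ≡ 11. Hence t ≡ 15 + 17·11 = 202 (mod 629).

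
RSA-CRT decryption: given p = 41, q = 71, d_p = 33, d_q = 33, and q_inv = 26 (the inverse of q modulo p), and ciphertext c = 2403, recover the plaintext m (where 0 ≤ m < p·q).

m₁ = c^(d_p) mod p: c ≡ 25 (mod 41), and 25^33 mod 41 = 4.
m₂ = c^(d_q) mod q: c ≡ 60 (mod 71), and 60^33 mod 71 = 27.
h = q_inv·(m₁ − m₂) mod p = 26·(4 − 27) mod 41 = 17.
m = m₂ + h·q = 27 + 17·71 = 1234.

1234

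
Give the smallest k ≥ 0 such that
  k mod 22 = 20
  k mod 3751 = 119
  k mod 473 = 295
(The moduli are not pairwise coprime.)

Combine the congruences pairwise.
gcd(22, 3751) = 11 and 11 | (119 − 20), so the pair is consistent; merging gives k ≡ 3870 (mod 7502), where 7502 = lcm(22, 3751).
gcd(7502, 473) = 11 and 11 | (295 − 3870), so the pair is consistent; merging gives k ≡ 33878 (mod 322586), where 322586 = lcm(7502, 473).
The solution is unique modulo lcm(22, 3751, 473) = 322586.

33878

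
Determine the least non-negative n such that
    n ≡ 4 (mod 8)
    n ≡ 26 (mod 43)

Combine the congruences pairwise.
From n ≡ 4 (mod 8) write n = 4 + 8t. Substituting into n ≡ 26 (mod 43) gives 8t ≡ 22 (mod 43), and since 8⁻¹ ≡ 27 (mod 43), t ≡ 35. Hence n ≡ 4 + 8·35 = 284 (mod 344).

284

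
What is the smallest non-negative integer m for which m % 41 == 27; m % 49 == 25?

1544

Combine the congruences pairwise.
From m ≡ 27 (mod 41) write m = 27 + 41t. Substituting into m ≡ 25 (mod 49) gives 41t ≡ 47 (mod 49), and since 41⁻¹ ≡ 6 (mod 49), t ≡ 37. Hence m ≡ 27 + 41·37 = 1544 (mod 2009).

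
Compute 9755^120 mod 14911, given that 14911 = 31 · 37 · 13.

2822

Mod 31: 9755 ≡ 21; since 30 | 120, by Fermat 21^120 ≡ 1 (mod 31).
Mod 37: 9755 ≡ 24; by Fermat, exponent reduces to 120 mod 36 = 12; 24^12 ≡ 10 (mod 37).
Mod 13: 9755 ≡ 5; since 12 | 120, by Fermat 5^120 ≡ 1 (mod 13).
Combine by CRT: x ≡ 1 (mod 31), x ≡ 10 (mod 37), x ≡ 1 (mod 13) ⇒ x ≡ 2822 (mod 14911).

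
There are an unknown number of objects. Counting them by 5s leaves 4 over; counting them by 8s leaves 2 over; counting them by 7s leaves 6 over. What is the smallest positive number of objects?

The moduli are pairwise coprime; M = 5·8·7 = 280.
M/5 = 56; 56 ≡ 1 (mod 5), inverse 1.
M/8 = 35; 35 ≡ 3 (mod 8); 3·3 ≡ 1, so inverse 3.
M/7 = 40; 40 ≡ 5 (mod 7); 5·3 ≡ 1, so inverse 3.
N ≡ 4·56·1 + 2·35·3 + 6·40·3 = 1154.
1154 mod 280 = 34.

34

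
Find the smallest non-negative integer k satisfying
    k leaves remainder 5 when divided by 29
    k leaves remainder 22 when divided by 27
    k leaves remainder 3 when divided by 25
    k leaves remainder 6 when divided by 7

From k ≡ 5 (mod 29) write k = 5 + 29t. Substituting into k ≡ 22 (mod 27) gives 29t ≡ 17 (mod 27), and since 2⁻¹ ≡ 14 (mod 27), t ≡ 22. Hence k ≡ 5 + 29·22 = 643 (mod 783).
From k ≡ 643 (mod 783) write k = 643 + 783t. Substituting into k ≡ 3 (mod 25) gives 783t ≡ 10 (mod 25), and since 8⁻¹ ≡ 22 (mod 25), t ≡ 20. Hence k ≡ 643 + 783·20 = 16303 (mod 19575).
From k ≡ 16303 (mod 19575) write k = 16303 + 19575t. Substituting into k ≡ 6 (mod 7) gives 19575t ≡ 6 (mod 7), and since 3⁻¹ ≡ 5 (mod 7), t ≡ 2. Hence k ≡ 16303 + 19575·2 = 55453 (mod 137025).

55453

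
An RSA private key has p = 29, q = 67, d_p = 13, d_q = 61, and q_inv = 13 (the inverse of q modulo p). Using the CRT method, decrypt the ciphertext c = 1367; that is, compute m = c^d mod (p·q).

1182

m₁ = c^(d_p) mod p: c ≡ 4 (mod 29), and 4^13 mod 29 = 22.
m₂ = c^(d_q) mod q: c ≡ 27 (mod 67), and 27^61 mod 67 = 43.
h = q_inv·(m₁ − m₂) mod p = 13·(22 − 43) mod 29 = 17.
m = m₂ + h·q = 43 + 17·67 = 1182.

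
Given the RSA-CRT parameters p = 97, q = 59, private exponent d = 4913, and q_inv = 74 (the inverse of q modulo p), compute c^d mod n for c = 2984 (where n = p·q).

d_p = d mod (p−1) = 4913 mod 96 = 17; d_q = d mod (q−1) = 41.
m₁ = c^(d_p) mod p: c ≡ 74 (mod 97), and 74^17 mod 97 = 29.
m₂ = c^(d_q) mod q: c ≡ 34 (mod 59), and 34^41 mod 59 = 30.
h = q_inv·(m₁ − m₂) mod p = 74·(29 − 30) mod 97 = 23.
m = m₂ + h·q = 30 + 23·59 = 1387.

1387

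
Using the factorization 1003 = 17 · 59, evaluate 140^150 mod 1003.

985

Mod 17: 140 ≡ 4; by Fermat, exponent reduces to 150 mod 16 = 6; 4^6 ≡ 16 (mod 17).
Mod 59: 140 ≡ 22; by Fermat, exponent reduces to 150 mod 58 = 34; 22^34 ≡ 41 (mod 59).
Combine by CRT: x ≡ 16 (mod 17), x ≡ 41 (mod 59) ⇒ x ≡ 985 (mod 1003).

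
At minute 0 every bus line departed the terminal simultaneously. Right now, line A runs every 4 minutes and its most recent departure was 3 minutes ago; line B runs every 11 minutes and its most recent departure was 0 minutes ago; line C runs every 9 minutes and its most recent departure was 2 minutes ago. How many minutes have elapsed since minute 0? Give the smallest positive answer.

11

From t ≡ 3 (mod 4) write t = 3 + 4s. Substituting into t ≡ 0 (mod 11) gives 4s ≡ 8 (mod 11), and since 4⁻¹ ≡ 3 (mod 11), s ≡ 2. Hence t ≡ 3 + 4·2 = 11 (mod 44).
From t ≡ 11 (mod 44) write t = 11 + 44s. Substituting into t ≡ 2 (mod 9) gives 44s ≡ 0 (mod 9), and since 8⁻¹ ≡ 8 (mod 9), s ≡ 0. Hence t ≡ 11 + 44·0 = 11 (mod 396).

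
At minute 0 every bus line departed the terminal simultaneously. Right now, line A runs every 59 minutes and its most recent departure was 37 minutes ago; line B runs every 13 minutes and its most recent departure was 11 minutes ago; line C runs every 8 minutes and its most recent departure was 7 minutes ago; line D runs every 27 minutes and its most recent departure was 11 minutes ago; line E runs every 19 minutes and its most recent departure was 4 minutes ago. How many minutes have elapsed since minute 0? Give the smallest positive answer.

231671

The moduli are pairwise coprime; N = 59·13·8·27·19 = 3147768.
N/59 = 53352; 53352 ≡ 16 (mod 59); 16·48 ≡ 1, so inverse 48.
N/13 = 242136; 242136 ≡ 11 (mod 13); 11·6 ≡ 1, so inverse 6.
N/8 = 393471; 393471 ≡ 7 (mod 8); 7·7 ≡ 1, so inverse 7.
N/27 = 116584; 116584 ≡ 25 (mod 27); 25·13 ≡ 1, so inverse 13.
N/19 = 165672; 165672 ≡ 11 (mod 19); 11·7 ≡ 1, so inverse 7.
t ≡ 37·53352·48 + 11·242136·6 + 7·393471·7 + 11·116584·13 + 4·165672·7 = 151324535.
151324535 mod 3147768 = 231671.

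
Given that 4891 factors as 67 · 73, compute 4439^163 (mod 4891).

Mod 67: 4439 ≡ 17; by Fermat, exponent reduces to 163 mod 66 = 31; 17^31 ≡ 16 (mod 67).
Mod 73: 4439 ≡ 59; by Fermat, exponent reduces to 163 mod 72 = 19; 59^19 ≡ 60 (mod 73).
Combine by CRT: x ≡ 16 (mod 67), x ≡ 60 (mod 73) ⇒ x ≡ 1155 (mod 4891).

1155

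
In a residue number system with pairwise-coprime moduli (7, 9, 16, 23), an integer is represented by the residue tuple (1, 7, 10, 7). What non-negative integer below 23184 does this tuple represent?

The moduli are pairwise coprime; N = 7·9·16·23 = 23184.
N/7 = 3312; 3312 ≡ 1 (mod 7), inverse 1.
N/9 = 2576; 2576 ≡ 2 (mod 9); 2·5 ≡ 1, so inverse 5.
N/16 = 1449; 1449 ≡ 9 (mod 16); 9·9 ≡ 1, so inverse 9.
N/23 = 1008; 1008 ≡ 19 (mod 23); 19·17 ≡ 1, so inverse 17.
x ≡ 1·3312·1 + 7·2576·5 + 10·1449·9 + 7·1008·17 = 343834.
343834 mod 23184 = 19258.

19258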